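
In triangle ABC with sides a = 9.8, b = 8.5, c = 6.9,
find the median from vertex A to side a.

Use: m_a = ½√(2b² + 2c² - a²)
m_a = ½√(2·8.5² + 2·6.9² − 9.8²) = ½√(2·72.25 + 2·47.61 − 96.04) = ½√(144.5 + 95.22 − 96.04) = ½√143.68
√143.68 ≈ 11.9867, so m_a ≈ 5.99333

m_a = 5.993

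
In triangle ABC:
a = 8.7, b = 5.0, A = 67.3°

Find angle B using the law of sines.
a/sin(A) = b/sin(B)  ⇒  sin(B) = b·sin(A)/a = 5.0·sin(67.3°)/8.7
sin(67.3°) ≈ 0.922538
sin(B) ≈ 5.0·0.922538/8.7 ≈ 4.61269/8.7 ≈ 0.530194
B = arcsin(0.530194) ≈ 32.0186°
(Since b ≤ a we need B ≤ A, so the obtuse alternative 180° − 32.0186° ≈ 147.981° is rejected.)

B = 32.02°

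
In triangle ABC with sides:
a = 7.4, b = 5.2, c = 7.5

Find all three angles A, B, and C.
Law of cosines for each angle (a² = 54.76, b² = 27.04, c² = 56.25):
cos(A) = (b² + c² − a²)/(2bc) = (27.04 + 56.25 − 54.76)/(2·5.2·7.5) = 28.53/78 ≈ 0.365769  ⇒  A ≈ 68.5451°
cos(B) = (a² + c² − b²)/(2ac) = (54.76 + 56.25 − 27.04)/(2·7.4·7.5) = 83.97/111 ≈ 0.756486  ⇒  B ≈ 40.8446°
cos(C) = (a² + b² − c²)/(2ab) = (54.76 + 27.04 − 56.25)/(2·7.4·5.2) = 25.55/76.96 ≈ 0.331991  ⇒  C ≈ 70.6104°
Check: A + B + C ≈ 180°

A = 68.55°, B = 40.84°, C = 70.61°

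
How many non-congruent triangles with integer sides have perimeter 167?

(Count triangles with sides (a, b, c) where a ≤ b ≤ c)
Let a ≤ b ≤ c with a + b + c = 167. The only binding inequality is a + b > c, i.e. 167 − c > c, so c < 167/2; and c ≥ 167/3 since c is the largest side.
So 56 ≤ c ≤ 83. For each c, b runs from ⌈(167 − c)/2⌉ up to c (then a = 167 − b − c satisfies 1 ≤ a ≤ b automatically), giving c − ⌈(167 − c)/2⌉ + 1 choices.
Summing over c: 1 + 3 + 4 + 6 + … + 40 + 42  (28 terms, c = 56, …, 83) = 602
Check (closed form: nearest integer to p²/48 for even p, (p+3)²/48 for odd p): (167+3)²/48 = 170²/48 = 28900/48 ≈ 602.08 → 602

602 triangles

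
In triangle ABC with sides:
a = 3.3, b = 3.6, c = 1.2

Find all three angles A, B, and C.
Law of cosines for each angle (a² = 10.89, b² = 12.96, c² = 1.44):
cos(A) = (b² + c² − a²)/(2bc) = (12.96 + 1.44 − 10.89)/(2·3.6·1.2) = 3.51/8.64 ≈ 0.40625  ⇒  A ≈ 66.0305°
cos(B) = (a² + c² − b²)/(2ac) = (10.89 + 1.44 − 12.96)/(2·3.3·1.2) = -0.63/7.92 ≈ -0.0795455  ⇒  B ≈ 94.5624°
cos(C) = (a² + b² − c²)/(2ab) = (10.89 + 12.96 − 1.44)/(2·3.3·3.6) = 22.41/23.76 ≈ 0.943182  ⇒  C ≈ 19.407°
Check: A + B + C ≈ 180°

A = 66.03°, B = 94.56°, C = 19.41°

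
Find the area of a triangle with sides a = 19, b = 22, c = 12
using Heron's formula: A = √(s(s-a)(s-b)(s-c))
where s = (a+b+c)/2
s = (19 + 22 + 12)/2 = 53/2 = 26.5
s − a = 7.5, s − b = 4.5, s − c = 14.5
s(s−a)(s−b)(s−c) = 26.5·7.5·4.5·14.5 = 12968.4375
Area = √12968.4375 ≈ 113.879

s = 26.5, Area = 113.9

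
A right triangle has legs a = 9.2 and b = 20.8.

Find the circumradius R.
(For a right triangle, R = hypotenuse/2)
Hypotenuse c = √(a² + b²) = √(84.64 + 432.64) = √517.28 ≈ 22.7438
R = c/2 ≈ 22.7438/2 ≈ 11.3719

R = 11.37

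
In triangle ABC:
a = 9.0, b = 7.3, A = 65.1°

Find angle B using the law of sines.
a/sin(A) = b/sin(B)  ⇒  sin(B) = b·sin(A)/a = 7.3·sin(65.1°)/9.0
sin(65.1°) ≈ 0.907044
sin(B) ≈ 7.3·0.907044/9.0 ≈ 6.62142/9.0 ≈ 0.735713
B = arcsin(0.735713) ≈ 47.3675°
(Since b ≤ a we need B ≤ A, so the obtuse alternative 180° − 47.3675° ≈ 132.632° is rejected.)

B = 47.37°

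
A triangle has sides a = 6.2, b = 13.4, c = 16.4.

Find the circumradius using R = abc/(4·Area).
First find the area with Heron's formula.
s = (6.2 + 13.4 + 16.4)/2 = 18
Area = √(s(s−a)(s−b)(s−c)) = √(18·11.8·4.6·1.6) ≈ √1563.26 ≈ 39.5381
abc = 6.2·13.4·16.4 = 1362.512
R = abc/(4·Area) ≈ 1362.512/(4·39.5381) = 1362.512/158.153 ≈ 8.61518

R = 8.615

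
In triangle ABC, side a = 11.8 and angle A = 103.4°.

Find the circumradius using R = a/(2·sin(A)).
R = a/(2·sin(A)) = 11.8/(2·sin(103.4°))
sin(103.4°) ≈ 0.972776
R ≈ 11.8/(2·0.972776) = 11.8/1.94555 ≈ 6.06512

R = 6.065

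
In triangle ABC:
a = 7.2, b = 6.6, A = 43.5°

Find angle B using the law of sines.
a/sin(A) = b/sin(B)  ⇒  sin(B) = b·sin(A)/a = 6.6·sin(43.5°)/7.2
sin(43.5°) ≈ 0.688355
sin(B) ≈ 6.6·0.688355/7.2 ≈ 4.54314/7.2 ≈ 0.630992
B = arcsin(0.630992) ≈ 39.1233°
(Since b ≤ a we need B ≤ A, so the obtuse alternative 180° − 39.1233° ≈ 140.877° is rejected.)

B = 39.12°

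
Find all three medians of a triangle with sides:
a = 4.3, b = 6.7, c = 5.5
Median formula: m_a = ½√(2b² + 2c² − a²) (and cyclically). a² = 18.49, b² = 44.89, c² = 30.25.
m_a = ½√(2·44.89 + 2·30.25 − 18.49) = ½√131.79 ≈ ½·11.48 ≈ 5.73999
m_b = ½√(2·18.49 + 2·30.25 − 44.89) = ½√52.59 ≈ ½·7.2519 ≈ 3.62595
m_c = ½√(2·18.49 + 2·44.89 − 30.25) = ½√96.51 ≈ ½·9.82395 ≈ 4.91198

m_a = 5.74, m_b = 3.626, m_c = 4.912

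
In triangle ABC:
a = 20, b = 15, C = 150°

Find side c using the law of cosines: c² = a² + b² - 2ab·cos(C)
c² = 20² + 15² − 2·20·15·cos(150°)
cos(150°) ≈ -0.866025
c² ≈ 400 + 225 − 600·(-0.866025) ≈ 625 + 519.615 ≈ 1144.62
c ≈ √1144.62 ≈ 33.8322

c = 33.83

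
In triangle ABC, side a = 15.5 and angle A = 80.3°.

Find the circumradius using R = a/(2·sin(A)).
R = a/(2·sin(A)) = 15.5/(2·sin(80.3°))
sin(80.3°) ≈ 0.985703
R ≈ 15.5/(2·0.985703) = 15.5/1.97141 ≈ 7.86241

R = 7.862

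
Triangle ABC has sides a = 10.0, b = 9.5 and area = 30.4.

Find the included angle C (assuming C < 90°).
Area = ½·a·b·sin(C)  ⇒  sin(C) = 2·Area/(a·b) = 2·30.4/(10.0·9.5) = 60.8/95 ≈ 0.64
C = arcsin(0.64) ≈ 39.7918° (taking the acute solution since C < 90°)

C = 39.79°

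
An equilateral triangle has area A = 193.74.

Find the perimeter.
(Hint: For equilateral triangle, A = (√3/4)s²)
A = (√3/4)s²  ⇒  s² = 4A/√3 = 4·193.74/√3 = 774.96/1.73205 ≈ 447.423
s ≈ √447.423 ≈ 21.1524
Perimeter = 3s ≈ 3·21.1524 ≈ 63.4572

Perimeter = 63.46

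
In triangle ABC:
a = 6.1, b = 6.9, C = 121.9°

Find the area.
Two sides and the included angle (SAS): A = ½·a·b·sin(C) = ½·6.1·6.9·sin(121.9°)
sin(121.9°) ≈ 0.848972
A ≈ ½·42.09·0.848972 = 21.045·0.848972 ≈ 17.8666

Area = 17.87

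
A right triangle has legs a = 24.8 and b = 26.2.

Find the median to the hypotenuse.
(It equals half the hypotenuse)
Hypotenuse c = √(a² + b²) = √(615.04 + 686.44) = √1301.48 ≈ 36.076
Median to hypotenuse = c/2 ≈ 36.076/2 ≈ 18.038

Median = 18.04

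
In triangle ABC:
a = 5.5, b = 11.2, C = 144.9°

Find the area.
Two sides and the included angle (SAS): A = ½·a·b·sin(C) = ½·5.5·11.2·sin(144.9°)
sin(144.9°) ≈ 0.575005
A ≈ ½·61.6·0.575005 = 30.8·0.575005 ≈ 17.7102

Area = 17.71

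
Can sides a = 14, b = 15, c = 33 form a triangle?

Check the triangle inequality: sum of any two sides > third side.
a + b vs c: 14 + 15 = 29 ≤ 33  ✗
a + c vs b: 14 + 33 = 47 > 15  ✓
b + c vs a: 15 + 33 = 48 > 14  ✓

No: 14 + 15 = 29 is not > 33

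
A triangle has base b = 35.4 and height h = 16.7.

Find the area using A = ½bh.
A = ½·b·h = ½·35.4·16.7 = ½·591.18 = 295.59

Area = 295.59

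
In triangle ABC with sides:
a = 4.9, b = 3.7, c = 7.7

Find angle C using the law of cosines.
c² = a² + b² − 2ab·cos(C)  ⇒  cos(C) = (a² + b² − c²)/(2ab)
cos(C) = (4.9² + 3.7² − 7.7²)/(2·4.9·3.7) = (24.01 + 13.69 − 59.29)/36.26 = -21.59/36.26 ≈ -0.595422
C = arccos(-0.595422) ≈ 126.543°

C = 126.5°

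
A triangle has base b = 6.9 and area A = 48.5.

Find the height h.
A = ½·b·h  ⇒  h = 2A/b = 2·48.5/6.9 = 97/6.9 ≈ 14.058

h = 14.06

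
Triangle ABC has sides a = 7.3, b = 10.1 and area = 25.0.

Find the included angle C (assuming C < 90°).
Area = ½·a·b·sin(C)  ⇒  sin(C) = 2·Area/(a·b) = 2·25.0/(7.3·10.1) = 50/73.73 ≈ 0.67815
C = arcsin(0.67815) ≈ 42.6992° (taking the acute solution since C < 90°)

C = 42.7°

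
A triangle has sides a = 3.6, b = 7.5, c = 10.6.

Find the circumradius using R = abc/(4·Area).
First find the area with Heron's formula.
s = (3.6 + 7.5 + 10.6)/2 = 10.85
Area = √(s(s−a)(s−b)(s−c)) = √(10.85·7.25·3.35·0.25) ≈ √65.8798 ≈ 8.11664
abc = 3.6·7.5·10.6 = 286.2
R = abc/(4·Area) ≈ 286.2/(4·8.11664) = 286.2/32.4666 ≈ 8.81522

R = 8.815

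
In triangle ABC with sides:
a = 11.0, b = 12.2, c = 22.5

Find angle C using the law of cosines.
c² = a² + b² − 2ab·cos(C)  ⇒  cos(C) = (a² + b² − c²)/(2ab)
cos(C) = (11.0² + 12.2² − 22.5²)/(2·11.0·12.2) = (121 + 148.84 − 506.25)/268.4 = -236.41/268.4 ≈ -0.880812
C = arccos(-0.880812) ≈ 151.74°

C = 151.7°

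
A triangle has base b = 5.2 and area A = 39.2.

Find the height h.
A = ½·b·h  ⇒  h = 2A/b = 2·39.2/5.2 = 78.4/5.2 ≈ 15.0769

h = 15.08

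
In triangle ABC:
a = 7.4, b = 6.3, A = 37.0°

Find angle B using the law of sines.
a/sin(A) = b/sin(B)  ⇒  sin(B) = b·sin(A)/a = 6.3·sin(37.0°)/7.4
sin(37.0°) ≈ 0.601815
sin(B) ≈ 6.3·0.601815/7.4 ≈ 3.79143/7.4 ≈ 0.512356
B = arcsin(0.512356) ≈ 30.8209°
(Since b ≤ a we need B ≤ A, so the obtuse alternative 180° − 30.8209° ≈ 149.179° is rejected.)

B = 30.82°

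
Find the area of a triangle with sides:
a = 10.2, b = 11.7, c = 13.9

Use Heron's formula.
s = (10.2 + 11.7 + 13.9)/2 = 35.8/2 = 17.9
s − a = 7.7, s − b = 6.2, s − c = 4
s(s−a)(s−b)(s−c) = 17.9·7.7·6.2·4 ≈ 3418.18
Area = √3418.18 ≈ 58.4652

Area = 58.47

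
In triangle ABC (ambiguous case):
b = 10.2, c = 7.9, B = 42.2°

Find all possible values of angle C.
b/sin(B) = c/sin(C)  ⇒  sin(C) = c·sin(B)/b = 7.9·sin(42.2°)/10.2
sin(42.2°) ≈ 0.671721
sin(C) ≈ 7.9·0.671721/10.2 ≈ 5.30659/10.2 ≈ 0.520254
Candidate 1: C₁ = arcsin(0.520254) ≈ 31.3493°  →  A = 180° − 42.2° − 31.3493° ≈ 106.451° > 0, valid
Candidate 2: C₂ = 180° − C₁ ≈ 148.651°  →  A = 180° − 42.2° − 148.651° ≈ -10.8507° ≤ 0, not a valid triangle

C = 31.35° (one solution)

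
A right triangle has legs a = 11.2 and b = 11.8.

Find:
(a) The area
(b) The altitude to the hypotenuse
(a) The legs are perpendicular, so Area = ½·a·b = ½·11.2·11.8 = ½·132.16 = 66.08
(b) Hypotenuse c = √(a² + b²) = √(125.44 + 139.24) = √264.68 ≈ 16.269
    Area = ½·c·h_c  ⇒  h_c = 2·Area/c = 132.16/16.269 ≈ 8.12343

Area = 66.08, h_c = 8.123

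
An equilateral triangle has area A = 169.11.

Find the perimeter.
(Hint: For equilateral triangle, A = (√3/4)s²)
A = (√3/4)s²  ⇒  s² = 4A/√3 = 4·169.11/√3 = 676.44/1.73205 ≈ 390.543
s ≈ √390.543 ≈ 19.7622
Perimeter = 3s ≈ 3·19.7622 ≈ 59.2865

Perimeter = 59.29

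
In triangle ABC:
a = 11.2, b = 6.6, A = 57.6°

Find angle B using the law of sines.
a/sin(A) = b/sin(B)  ⇒  sin(B) = b·sin(A)/a = 6.6·sin(57.6°)/11.2
sin(57.6°) ≈ 0.844328
sin(B) ≈ 6.6·0.844328/11.2 ≈ 5.57256/11.2 ≈ 0.49755
B = arcsin(0.49755) ≈ 29.8381°
(Since b ≤ a we need B ≤ A, so the obtuse alternative 180° − 29.8381° ≈ 150.162° is rejected.)

B = 29.84°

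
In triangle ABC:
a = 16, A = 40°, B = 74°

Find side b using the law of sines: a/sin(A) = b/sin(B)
a/sin(A) = b/sin(B)  ⇒  b = a·sin(B)/sin(A) = 16·sin(74°)/sin(40°)
sin(74°) ≈ 0.961262, sin(40°) ≈ 0.642788
b ≈ 16·0.961262/0.642788 ≈ 15.3802/0.642788 ≈ 23.9273

b = 23.93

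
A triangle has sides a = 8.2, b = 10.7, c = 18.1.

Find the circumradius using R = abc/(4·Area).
First find the area with Heron's formula.
s = (8.2 + 10.7 + 18.1)/2 = 18.5
Area = √(s(s−a)(s−b)(s−c)) = √(18.5·10.3·7.8·0.4) ≈ √594.516 ≈ 24.3827
abc = 8.2·10.7·18.1 = 1588.094
R = abc/(4·Area) ≈ 1588.094/(4·24.3827) = 1588.094/97.5308 ≈ 16.283

R = 16.28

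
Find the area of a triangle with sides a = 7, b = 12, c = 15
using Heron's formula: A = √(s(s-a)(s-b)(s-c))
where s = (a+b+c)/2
s = (7 + 12 + 15)/2 = 34/2 = 17
s − a = 10, s − b = 5, s − c = 2
s(s−a)(s−b)(s−c) = 17·10·5·2 = 1700
Area = √1700 ≈ 41.2311

s = 17.0, Area = 41.23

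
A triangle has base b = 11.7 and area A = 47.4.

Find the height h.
A = ½·b·h  ⇒  h = 2A/b = 2·47.4/11.7 = 94.8/11.7 ≈ 8.10256

h = 8.103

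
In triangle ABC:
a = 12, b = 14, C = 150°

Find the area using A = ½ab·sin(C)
A = ½·a·b·sin(C) = ½·12·14·sin(150°)
sin(150°) ≈ 0.5
A ≈ ½·168·0.5 = 84·0.5 ≈ 42

Area = 42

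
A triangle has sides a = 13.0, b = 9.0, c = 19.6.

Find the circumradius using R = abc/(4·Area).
First find the area with Heron's formula.
s = (13.0 + 9.0 + 19.6)/2 = 20.8
Area = √(s(s−a)(s−b)(s−c)) = √(20.8·7.8·11.8·1.2) ≈ √2297.32 ≈ 47.9303
abc = 13.0·9.0·19.6 = 2293.2
R = abc/(4·Area) ≈ 2293.2/(4·47.9303) = 2293.2/191.721 ≈ 11.9611

R = 11.96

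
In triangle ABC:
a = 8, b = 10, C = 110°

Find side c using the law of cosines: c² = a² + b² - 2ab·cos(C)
c² = 8² + 10² − 2·8·10·cos(110°)
cos(110°) ≈ -0.34202
c² ≈ 64 + 100 − 160·(-0.34202) ≈ 164 + 54.7232 ≈ 218.723
c ≈ √218.723 ≈ 14.7893

c = 14.79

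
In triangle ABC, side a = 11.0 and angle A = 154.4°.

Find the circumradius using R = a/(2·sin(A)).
R = a/(2·sin(A)) = 11.0/(2·sin(154.4°))
sin(154.4°) ≈ 0.432086
R ≈ 11.0/(2·0.432086) = 11.0/0.864171 ≈ 12.729

R = 12.73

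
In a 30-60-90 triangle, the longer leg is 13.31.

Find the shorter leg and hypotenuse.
In a 30-60-90 triangle the sides are in ratio 1 : √3 : 2, so short leg = long leg/√3 and hypotenuse = 2·(short leg).
Short leg = 13.31/√3 ≈ 13.31/1.73205 ≈ 7.68453
Hypotenuse = 2·7.68453 ≈ 15.3691

Short leg = 7.685, Hypotenuse = 15.37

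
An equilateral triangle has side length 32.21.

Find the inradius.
r = Area/s with s the semi-perimeter.
Area = (√3/4)·32.21² = (√3/4)·1037.4841 ≈ 0.433013·1037.4841 ≈ 449.244
s = 3·32.21/2 = 48.315
r ≈ 449.244/48.315 ≈ 9.29823
(Equivalently r = side/(2√3) = 32.21/3.4641 ≈ 9.29823.)

r = 9.298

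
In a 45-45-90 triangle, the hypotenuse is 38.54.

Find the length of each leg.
In a 45-45-90 triangle hypotenuse = leg·√2, so leg = hypotenuse/√2.
Leg = 38.54/√2 ≈ 38.54/1.41421 ≈ 27.2519

Each leg = 27.25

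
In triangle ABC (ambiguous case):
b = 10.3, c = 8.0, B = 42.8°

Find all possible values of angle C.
b/sin(B) = c/sin(C)  ⇒  sin(C) = c·sin(B)/b = 8.0·sin(42.8°)/10.3
sin(42.8°) ≈ 0.679441
sin(C) ≈ 8.0·0.679441/10.3 ≈ 5.43553/10.3 ≈ 0.527721
Candidate 1: C₁ = arcsin(0.527721) ≈ 31.8516°  →  A = 180° − 42.8° − 31.8516° ≈ 105.348° > 0, valid
Candidate 2: C₂ = 180° − C₁ ≈ 148.148°  →  A = 180° − 42.8° − 148.148° ≈ -10.9484° ≤ 0, not a valid triangle

C = 31.85° (one solution)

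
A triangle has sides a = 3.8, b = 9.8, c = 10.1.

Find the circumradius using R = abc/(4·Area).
First find the area with Heron's formula.
s = (3.8 + 9.8 + 10.1)/2 = 11.85
Area = √(s(s−a)(s−b)(s−c)) = √(11.85·8.05·2.05·1.75) ≈ √342.221 ≈ 18.4992
abc = 3.8·9.8·10.1 = 376.124
R = abc/(4·Area) ≈ 376.124/(4·18.4992) = 376.124/73.9968 ≈ 5.08298

R = 5.083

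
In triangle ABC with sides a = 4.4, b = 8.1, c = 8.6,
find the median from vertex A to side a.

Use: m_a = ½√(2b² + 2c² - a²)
m_a = ½√(2·8.1² + 2·8.6² − 4.4²) = ½√(2·65.61 + 2·73.96 − 19.36) = ½√(131.22 + 147.92 − 19.36) = ½√259.78
√259.78 ≈ 16.1177, so m_a ≈ 8.05885

m_a = 8.059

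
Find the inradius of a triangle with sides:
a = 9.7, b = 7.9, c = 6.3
r = Area/s where s is the semi-perimeter.
s = (9.7 + 7.9 + 6.3)/2 = 23.9/2 = 11.95
Area = √(s(s−a)(s−b)(s−c)) = √(11.95·2.25·4.05·5.65) ≈ √615.253 ≈ 24.8043
r ≈ 24.8043/11.95 ≈ 2.07567

r = 2.076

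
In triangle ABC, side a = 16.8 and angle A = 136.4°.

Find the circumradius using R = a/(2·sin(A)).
R = a/(2·sin(A)) = 16.8/(2·sin(136.4°))
sin(136.4°) ≈ 0.68962
R ≈ 16.8/(2·0.68962) = 16.8/1.37924 ≈ 12.1806

R = 12.18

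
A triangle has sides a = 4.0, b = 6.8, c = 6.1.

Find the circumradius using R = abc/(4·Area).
First find the area with Heron's formula.
s = (4.0 + 6.8 + 6.1)/2 = 8.45
Area = √(s(s−a)(s−b)(s−c)) = √(8.45·4.45·1.65·2.35) ≈ √145.804 ≈ 12.0749
abc = 4.0·6.8·6.1 = 165.92
R = abc/(4·Area) ≈ 165.92/(4·12.0749) = 165.92/48.2997 ≈ 3.43522

R = 3.435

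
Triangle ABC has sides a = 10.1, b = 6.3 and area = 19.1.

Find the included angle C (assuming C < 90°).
Area = ½·a·b·sin(C)  ⇒  sin(C) = 2·Area/(a·b) = 2·19.1/(10.1·6.3) = 38.2/63.63 ≈ 0.600346
C = arcsin(0.600346) ≈ 36.8947° (taking the acute solution since C < 90°)

C = 36.89°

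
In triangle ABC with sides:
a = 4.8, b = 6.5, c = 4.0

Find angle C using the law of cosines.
c² = a² + b² − 2ab·cos(C)  ⇒  cos(C) = (a² + b² − c²)/(2ab)
cos(C) = (4.8² + 6.5² − 4.0²)/(2·4.8·6.5) = (23.04 + 42.25 − 16)/62.4 = 49.29/62.4 ≈ 0.789904
C = arccos(0.789904) ≈ 37.8235°

C = 37.82°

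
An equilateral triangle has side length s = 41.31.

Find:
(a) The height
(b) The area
(a) The height splits the triangle into two 30-60-90 halves: h = s·√3/2 = 41.31·1.73205/2 ≈ 71.551/2 ≈ 35.7755
(b) Area = (√3/4)·s² = (√3/4)·41.31² = (√3/4)·1706.5161 ≈ 0.433013·1706.5161 ≈ 738.943

Height = 35.78, Area = 738.9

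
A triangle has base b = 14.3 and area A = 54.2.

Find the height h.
A = ½·b·h  ⇒  h = 2A/b = 2·54.2/14.3 = 108.4/14.3 ≈ 7.58042

h = 7.58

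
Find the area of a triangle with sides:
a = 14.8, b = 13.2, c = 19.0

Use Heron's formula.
s = (14.8 + 13.2 + 19.0)/2 = 47/2 = 23.5
s − a = 8.7, s − b = 10.3, s − c = 4.5
s(s−a)(s−b)(s−c) = 23.5·8.7·10.3·4.5 ≈ 9476.26
Area = √9476.26 ≈ 97.3461

Area = 97.35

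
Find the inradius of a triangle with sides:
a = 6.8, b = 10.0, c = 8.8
r = Area/s where s is the semi-perimeter.
s = (6.8 + 10.0 + 8.8)/2 = 25.6/2 = 12.8
Area = √(s(s−a)(s−b)(s−c)) = √(12.8·6·2.8·4) ≈ √860.16 ≈ 29.3285
r ≈ 29.3285/12.8 ≈ 2.29129

r = 2.291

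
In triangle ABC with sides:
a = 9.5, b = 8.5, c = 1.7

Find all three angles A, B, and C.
Law of cosines for each angle (a² = 90.25, b² = 72.25, c² = 2.89):
cos(A) = (b² + c² − a²)/(2bc) = (72.25 + 2.89 − 90.25)/(2·8.5·1.7) = -15.11/28.9 ≈ -0.522837  ⇒  A ≈ 121.523°
cos(B) = (a² + c² − b²)/(2ac) = (90.25 + 2.89 − 72.25)/(2·9.5·1.7) = 20.89/32.3 ≈ 0.646749  ⇒  B ≈ 49.703°
cos(C) = (a² + b² − c²)/(2ab) = (90.25 + 72.25 − 2.89)/(2·9.5·8.5) = 159.61/161.5 ≈ 0.988297  ⇒  C ≈ 8.77418°
Check: A + B + C ≈ 180°

A = 121.5°, B = 49.7°, C = 8.774°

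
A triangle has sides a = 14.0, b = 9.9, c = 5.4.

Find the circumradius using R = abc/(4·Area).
First find the area with Heron's formula.
s = (14.0 + 9.9 + 5.4)/2 = 14.65
Area = √(s(s−a)(s−b)(s−c)) = √(14.65·0.65·4.75·9.25) ≈ √418.395 ≈ 20.4547
abc = 14.0·9.9·5.4 = 748.44
R = abc/(4·Area) ≈ 748.44/(4·20.4547) = 748.44/81.8188 ≈ 9.14753

R = 9.148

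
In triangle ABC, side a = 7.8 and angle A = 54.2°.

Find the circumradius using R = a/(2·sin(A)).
R = a/(2·sin(A)) = 7.8/(2·sin(54.2°))
sin(54.2°) ≈ 0.811064
R ≈ 7.8/(2·0.811064) = 7.8/1.62213 ≈ 4.8085

R = 4.808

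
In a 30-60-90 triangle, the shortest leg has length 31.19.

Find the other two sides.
In a 30-60-90 triangle the sides are in ratio 1 : √3 : 2 (short leg : long leg : hypotenuse).
Long leg = 31.19·√3 ≈ 31.19·1.73205 ≈ 54.0227
Hypotenuse = 2·31.19 = 62.38

Long leg = 31.19√3 = 54.02, Hypotenuse = 62.38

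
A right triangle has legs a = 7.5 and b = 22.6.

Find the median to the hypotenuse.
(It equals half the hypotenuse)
Hypotenuse c = √(a² + b²) = √(56.25 + 510.76) = √567.01 ≈ 23.812
Median to hypotenuse = c/2 ≈ 23.812/2 ≈ 11.906

Median = 11.91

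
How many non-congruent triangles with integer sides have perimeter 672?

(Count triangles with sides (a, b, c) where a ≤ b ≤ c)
Let a ≤ b ≤ c with a + b + c = 672. The only binding inequality is a + b > c, i.e. 672 − c > c, so c < 672/2; and c ≥ 672/3 since c is the largest side.
So 224 ≤ c ≤ 335. For each c, b runs from ⌈(672 − c)/2⌉ up to c (then a = 672 − b − c satisfies 1 ≤ a ≤ b automatically), giving c − ⌈(672 − c)/2⌉ + 1 choices.
Summing over c: 1 + 2 + 4 + 5 + … + 166 + 167  (112 terms, c = 224, …, 335) = 9408
Check (closed form: nearest integer to p²/48 for even p, (p+3)²/48 for odd p): 672²/48 = 451584/48 ≈ 9408.00 → 9408

9408 triangles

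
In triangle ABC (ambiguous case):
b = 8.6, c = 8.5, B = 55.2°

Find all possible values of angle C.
b/sin(B) = c/sin(C)  ⇒  sin(C) = c·sin(B)/b = 8.5·sin(55.2°)/8.6
sin(55.2°) ≈ 0.821149
sin(C) ≈ 8.5·0.821149/8.6 ≈ 6.97977/8.6 ≈ 0.811601
Candidate 1: C₁ = arcsin(0.811601) ≈ 54.2526°  →  A = 180° − 55.2° − 54.2526° ≈ 70.5474° > 0, valid
Candidate 2: C₂ = 180° − C₁ ≈ 125.747°  →  A = 180° − 55.2° − 125.747° ≈ -0.9474° ≤ 0, not a valid triangle

C = 54.25° (one solution)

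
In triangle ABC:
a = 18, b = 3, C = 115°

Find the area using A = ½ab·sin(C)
A = ½·a·b·sin(C) = ½·18·3·sin(115°)
sin(115°) ≈ 0.906308
A ≈ ½·54·0.906308 = 27·0.906308 ≈ 24.4703

Area = 24.47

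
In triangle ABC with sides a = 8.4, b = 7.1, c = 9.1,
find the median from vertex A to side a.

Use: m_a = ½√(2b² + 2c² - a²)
m_a = ½√(2·7.1² + 2·9.1² − 8.4²) = ½√(2·50.41 + 2·82.81 − 70.56) = ½√(100.82 + 165.62 − 70.56) = ½√195.88
√195.88 ≈ 13.9957, so m_a ≈ 6.99786

m_a = 6.998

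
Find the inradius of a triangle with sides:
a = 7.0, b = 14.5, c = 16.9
r = Area/s where s is the semi-perimeter.
s = (7.0 + 14.5 + 16.9)/2 = 38.4/2 = 19.2
Area = √(s(s−a)(s−b)(s−c)) = √(19.2·12.2·4.7·2.3) ≈ √2532.13 ≈ 50.3203
r ≈ 50.3203/19.2 ≈ 2.62085

r = 2.621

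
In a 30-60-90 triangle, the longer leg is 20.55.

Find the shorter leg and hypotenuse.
In a 30-60-90 triangle the sides are in ratio 1 : √3 : 2, so short leg = long leg/√3 and hypotenuse = 2·(short leg).
Short leg = 20.55/√3 ≈ 20.55/1.73205 ≈ 11.8645
Hypotenuse = 2·11.8645 ≈ 23.7291

Short leg = 11.86, Hypotenuse = 23.73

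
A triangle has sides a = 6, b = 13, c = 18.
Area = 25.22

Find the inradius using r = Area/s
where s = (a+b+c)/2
s = (6 + 13 + 18)/2 = 37/2 = 18.5
r = Area/s = 25.22/18.5 ≈ 1.36324

r = 1.363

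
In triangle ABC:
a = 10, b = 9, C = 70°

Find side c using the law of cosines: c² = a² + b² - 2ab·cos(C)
c² = 10² + 9² − 2·10·9·cos(70°)
cos(70°) ≈ 0.34202
c² ≈ 100 + 81 − 180·(0.34202) ≈ 181 − 61.5636 ≈ 119.436
c ≈ √119.436 ≈ 10.9287

c = 10.93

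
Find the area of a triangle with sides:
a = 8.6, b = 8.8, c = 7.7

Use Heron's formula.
s = (8.6 + 8.8 + 7.7)/2 = 25.1/2 = 12.55
s − a = 3.95, s − b = 3.75, s − c = 4.85
s(s−a)(s−b)(s−c) = 12.55·3.95·3.75·4.85 ≈ 901.6
Area = √901.6 ≈ 30.0267

Area = 30.03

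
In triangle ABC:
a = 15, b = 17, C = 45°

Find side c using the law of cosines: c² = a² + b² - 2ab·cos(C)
c² = 15² + 17² − 2·15·17·cos(45°)
cos(45°) ≈ 0.707107
c² ≈ 225 + 289 − 510·(0.707107) ≈ 514 − 360.624 ≈ 153.376
c ≈ √153.376 ≈ 12.3845

c = 12.38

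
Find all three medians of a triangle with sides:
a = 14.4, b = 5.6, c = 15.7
Median formula: m_a = ½√(2b² + 2c² − a²) (and cyclically). a² = 207.36, b² = 31.36, c² = 246.49.
m_a = ½√(2·31.36 + 2·246.49 − 207.36) = ½√348.34 ≈ ½·18.6639 ≈ 9.33193
m_b = ½√(2·207.36 + 2·246.49 − 31.36) = ½√876.34 ≈ ½·29.603 ≈ 14.8015
m_c = ½√(2·207.36 + 2·31.36 − 246.49) = ½√230.95 ≈ ½·15.197 ≈ 7.59852

m_a = 9.332, m_b = 14.8, m_c = 7.599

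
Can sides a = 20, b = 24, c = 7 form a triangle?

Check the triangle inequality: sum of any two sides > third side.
a + b vs c: 20 + 24 = 44 > 7  ✓
a + c vs b: 20 + 7 = 27 > 24  ✓
b + c vs a: 24 + 7 = 31 > 20  ✓

Yes, triangle inequality satisfied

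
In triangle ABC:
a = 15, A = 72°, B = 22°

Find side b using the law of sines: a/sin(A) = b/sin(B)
a/sin(A) = b/sin(B)  ⇒  b = a·sin(B)/sin(A) = 15·sin(22°)/sin(72°)
sin(22°) ≈ 0.374607, sin(72°) ≈ 0.951057
b ≈ 15·0.374607/0.951057 ≈ 5.6191/0.951057 ≈ 5.90827

b = 5.908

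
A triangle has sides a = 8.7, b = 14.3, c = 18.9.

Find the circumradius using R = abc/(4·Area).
First find the area with Heron's formula.
s = (8.7 + 14.3 + 18.9)/2 = 20.95
Area = √(s(s−a)(s−b)(s−c)) = √(20.95·12.25·6.65·2.05) ≈ √3498.61 ≈ 59.1491
abc = 8.7·14.3·18.9 = 2351.349
R = abc/(4·Area) ≈ 2351.349/(4·59.1491) = 2351.349/236.596 ≈ 9.93824

R = 9.938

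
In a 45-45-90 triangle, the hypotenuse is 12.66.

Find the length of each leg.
In a 45-45-90 triangle hypotenuse = leg·√2, so leg = hypotenuse/√2.
Leg = 12.66/√2 ≈ 12.66/1.41421 ≈ 8.95197

Each leg = 8.952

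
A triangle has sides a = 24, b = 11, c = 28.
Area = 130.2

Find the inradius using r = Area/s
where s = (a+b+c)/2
s = (24 + 11 + 28)/2 = 63/2 = 31.5
r = Area/s = 130.2/31.5 ≈ 4.13333

r = 4.133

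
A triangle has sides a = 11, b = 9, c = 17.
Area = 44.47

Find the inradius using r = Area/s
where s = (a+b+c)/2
s = (11 + 9 + 17)/2 = 37/2 = 18.5
r = Area/s = 44.47/18.5 ≈ 2.40378

r = 2.404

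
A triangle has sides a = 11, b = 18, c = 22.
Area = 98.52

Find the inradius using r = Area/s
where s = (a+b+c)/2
s = (11 + 18 + 22)/2 = 51/2 = 25.5
r = Area/s = 98.52/25.5 ≈ 3.86353

r = 3.864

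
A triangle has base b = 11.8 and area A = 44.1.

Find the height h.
A = ½·b·h  ⇒  h = 2A/b = 2·44.1/11.8 = 88.2/11.8 ≈ 7.47458

h = 7.475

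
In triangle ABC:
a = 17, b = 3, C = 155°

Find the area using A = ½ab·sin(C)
A = ½·a·b·sin(C) = ½·17·3·sin(155°)
sin(155°) ≈ 0.422618
A ≈ ½·51·0.422618 = 25.5·0.422618 ≈ 10.7768

Area = 10.78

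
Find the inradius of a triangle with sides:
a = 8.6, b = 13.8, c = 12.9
r = Area/s where s is the semi-perimeter.
s = (8.6 + 13.8 + 12.9)/2 = 35.3/2 = 17.65
Area = √(s(s−a)(s−b)(s−c)) = √(17.65·9.05·3.85·4.75) ≈ √2921.11 ≈ 54.0473
r ≈ 54.0473/17.65 ≈ 3.06217

r = 3.062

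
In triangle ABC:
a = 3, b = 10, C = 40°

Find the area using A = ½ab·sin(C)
A = ½·a·b·sin(C) = ½·3·10·sin(40°)
sin(40°) ≈ 0.642788
A ≈ ½·30·0.642788 = 15·0.642788 ≈ 9.64181

Area = 9.642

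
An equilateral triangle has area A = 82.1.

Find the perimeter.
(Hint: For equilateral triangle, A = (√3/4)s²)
A = (√3/4)s²  ⇒  s² = 4A/√3 = 4·82.1/√3 = 328.4/1.73205 ≈ 189.602
s ≈ √189.602 ≈ 13.7696
Perimeter = 3s ≈ 3·13.7696 ≈ 41.3088

Perimeter = 41.31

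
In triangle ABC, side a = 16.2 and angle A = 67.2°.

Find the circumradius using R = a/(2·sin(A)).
R = a/(2·sin(A)) = 16.2/(2·sin(67.2°))
sin(67.2°) ≈ 0.921863
R ≈ 16.2/(2·0.921863) = 16.2/1.84373 ≈ 8.78655

R = 8.787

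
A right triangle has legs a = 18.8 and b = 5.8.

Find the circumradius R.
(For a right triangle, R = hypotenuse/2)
Hypotenuse c = √(a² + b²) = √(353.44 + 33.64) = √387.08 ≈ 19.6743
R = c/2 ≈ 19.6743/2 ≈ 9.83717

R = 9.837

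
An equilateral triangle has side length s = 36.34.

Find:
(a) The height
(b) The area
(a) The height splits the triangle into two 30-60-90 halves: h = s·√3/2 = 36.34·1.73205/2 ≈ 62.9427/2 ≈ 31.4714
(b) Area = (√3/4)·s² = (√3/4)·36.34² = (√3/4)·1320.5956 ≈ 0.433013·1320.5956 ≈ 571.835

Height = 31.47, Area = 571.8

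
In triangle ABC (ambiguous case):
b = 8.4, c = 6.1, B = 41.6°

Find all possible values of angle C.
b/sin(B) = c/sin(C)  ⇒  sin(C) = c·sin(B)/b = 6.1·sin(41.6°)/8.4
sin(41.6°) ≈ 0.663926
sin(C) ≈ 6.1·0.663926/8.4 ≈ 4.04995/8.4 ≈ 0.482137
Candidate 1: C₁ = arcsin(0.482137) ≈ 28.8251°  →  A = 180° − 41.6° − 28.8251° ≈ 109.575° > 0, valid
Candidate 2: C₂ = 180° − C₁ ≈ 151.175°  →  A = 180° − 41.6° − 151.175° ≈ -12.7749° ≤ 0, not a valid triangle

C = 28.83° (one solution)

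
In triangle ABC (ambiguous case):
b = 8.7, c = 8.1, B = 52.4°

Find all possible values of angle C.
b/sin(B) = c/sin(C)  ⇒  sin(C) = c·sin(B)/b = 8.1·sin(52.4°)/8.7
sin(52.4°) ≈ 0.79229
sin(C) ≈ 8.1·0.79229/8.7 ≈ 6.41755/8.7 ≈ 0.737649
Candidate 1: C₁ = arcsin(0.737649) ≈ 47.5315°  →  A = 180° − 52.4° − 47.5315° ≈ 80.0685° > 0, valid
Candidate 2: C₂ = 180° − C₁ ≈ 132.468°  →  A = 180° − 52.4° − 132.468° ≈ -4.8685° ≤ 0, not a valid triangle

C = 47.53° (one solution)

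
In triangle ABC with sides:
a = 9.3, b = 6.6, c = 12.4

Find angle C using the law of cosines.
c² = a² + b² − 2ab·cos(C)  ⇒  cos(C) = (a² + b² − c²)/(2ab)
cos(C) = (9.3² + 6.6² − 12.4²)/(2·9.3·6.6) = (86.49 + 43.56 − 153.76)/122.76 = -23.71/122.76 ≈ -0.193141
C = arccos(-0.193141) ≈ 101.136°

C = 101.1°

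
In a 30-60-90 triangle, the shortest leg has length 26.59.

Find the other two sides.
In a 30-60-90 triangle the sides are in ratio 1 : √3 : 2 (short leg : long leg : hypotenuse).
Long leg = 26.59·√3 ≈ 26.59·1.73205 ≈ 46.0552
Hypotenuse = 2·26.59 = 53.18

Long leg = 26.59√3 = 46.06, Hypotenuse = 53.18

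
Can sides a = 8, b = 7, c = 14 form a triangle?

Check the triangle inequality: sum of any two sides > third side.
a + b vs c: 8 + 7 = 15 > 14  ✓
a + c vs b: 8 + 14 = 22 > 7  ✓
b + c vs a: 7 + 14 = 21 > 8  ✓

Yes, triangle inequality satisfied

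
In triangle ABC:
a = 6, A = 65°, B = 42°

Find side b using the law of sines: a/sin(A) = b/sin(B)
a/sin(A) = b/sin(B)  ⇒  b = a·sin(B)/sin(A) = 6·sin(42°)/sin(65°)
sin(42°) ≈ 0.669131, sin(65°) ≈ 0.906308
b ≈ 6·0.669131/0.906308 ≈ 4.01478/0.906308 ≈ 4.42982

b = 4.43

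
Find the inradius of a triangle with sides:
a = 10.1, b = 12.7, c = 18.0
r = Area/s where s is the semi-perimeter.
s = (10.1 + 12.7 + 18.0)/2 = 40.8/2 = 20.4
Area = √(s(s−a)(s−b)(s−c)) = √(20.4·10.3·7.7·2.4) ≈ √3883.02 ≈ 62.3139
r ≈ 62.3139/20.4 ≈ 3.0546

r = 3.055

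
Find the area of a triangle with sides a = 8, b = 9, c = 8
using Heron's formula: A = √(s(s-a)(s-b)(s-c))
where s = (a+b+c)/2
s = (8 + 9 + 8)/2 = 25/2 = 12.5
s − a = 4.5, s − b = 3.5, s − c = 4.5
s(s−a)(s−b)(s−c) = 12.5·4.5·3.5·4.5 = 885.9375
Area = √885.9375 ≈ 29.7647

s = 12.5, Area = 29.76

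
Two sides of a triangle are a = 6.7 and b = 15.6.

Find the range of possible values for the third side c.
Triangle inequality: |a − b| < c < a + b
|a − b| = |6.7 − 15.6| = 8.9
a + b = 6.7 + 15.6 = 22.3

8.9 < c < 22.3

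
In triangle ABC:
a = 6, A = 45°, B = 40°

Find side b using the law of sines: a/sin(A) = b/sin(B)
a/sin(A) = b/sin(B)  ⇒  b = a·sin(B)/sin(A) = 6·sin(40°)/sin(45°)
sin(40°) ≈ 0.642788, sin(45°) ≈ 0.707107
b ≈ 6·0.642788/0.707107 ≈ 3.85673/0.707107 ≈ 5.45423

b = 5.454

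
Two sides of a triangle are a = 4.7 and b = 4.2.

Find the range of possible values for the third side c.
Triangle inequality: |a − b| < c < a + b
|a − b| = |4.7 − 4.2| = 0.5
a + b = 4.7 + 4.2 = 8.9

0.5 < c < 8.9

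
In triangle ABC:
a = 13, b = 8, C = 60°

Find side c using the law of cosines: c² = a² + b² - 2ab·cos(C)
c² = 13² + 8² − 2·13·8·cos(60°)
cos(60°) ≈ 0.5
c² ≈ 169 + 64 − 208·(0.5) ≈ 233 − 104 ≈ 129
c ≈ √129 ≈ 11.3578

c = 11.36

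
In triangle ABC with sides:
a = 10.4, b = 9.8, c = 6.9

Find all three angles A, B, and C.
Law of cosines for each angle (a² = 108.16, b² = 96.04, c² = 47.61):
cos(A) = (b² + c² − a²)/(2bc) = (96.04 + 47.61 − 108.16)/(2·9.8·6.9) = 35.49/135.24 ≈ 0.262422  ⇒  A ≈ 74.7862°
cos(B) = (a² + c² − b²)/(2ac) = (108.16 + 47.61 − 96.04)/(2·10.4·6.9) = 59.73/143.52 ≈ 0.416179  ⇒  B ≈ 65.4064°
cos(C) = (a² + b² − c²)/(2ab) = (108.16 + 96.04 − 47.61)/(2·10.4·9.8) = 156.59/203.84 ≈ 0.768201  ⇒  C ≈ 39.8074°
Check: A + B + C ≈ 180°

A = 74.79°, B = 65.41°, C = 39.81°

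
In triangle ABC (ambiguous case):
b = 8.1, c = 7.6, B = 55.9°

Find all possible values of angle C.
b/sin(B) = c/sin(C)  ⇒  sin(C) = c·sin(B)/b = 7.6·sin(55.9°)/8.1
sin(55.9°) ≈ 0.82806
sin(C) ≈ 7.6·0.82806/8.1 ≈ 6.29326/8.1 ≈ 0.776945
Candidate 1: C₁ = arcsin(0.776945) ≈ 50.9818°  →  A = 180° − 55.9° − 50.9818° ≈ 73.1182° > 0, valid
Candidate 2: C₂ = 180° − C₁ ≈ 129.018°  →  A = 180° − 55.9° − 129.018° ≈ -4.9182° ≤ 0, not a valid triangle

C = 50.98° (one solution)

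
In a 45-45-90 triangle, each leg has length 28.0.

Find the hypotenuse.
In a 45-45-90 triangle the sides are in ratio 1 : 1 : √2, so hypotenuse = leg·√2.
Hypotenuse = 28.0·√2 ≈ 28.0·1.41421 ≈ 39.598

Hypotenuse = 28.0√2 = 39.6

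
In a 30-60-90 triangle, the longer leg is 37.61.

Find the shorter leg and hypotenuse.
In a 30-60-90 triangle the sides are in ratio 1 : √3 : 2, so short leg = long leg/√3 and hypotenuse = 2·(short leg).
Short leg = 37.61/√3 ≈ 37.61/1.73205 ≈ 21.7141
Hypotenuse = 2·21.7141 ≈ 43.4283

Short leg = 21.71, Hypotenuse = 43.43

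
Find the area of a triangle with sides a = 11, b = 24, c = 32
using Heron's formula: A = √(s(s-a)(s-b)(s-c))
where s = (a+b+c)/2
s = (11 + 24 + 32)/2 = 67/2 = 33.5
s − a = 22.5, s − b = 9.5, s − c = 1.5
s(s−a)(s−b)(s−c) = 33.5·22.5·9.5·1.5 = 10740.9375
Area = √10740.9375 ≈ 103.638

s = 33.5, Area = 103.6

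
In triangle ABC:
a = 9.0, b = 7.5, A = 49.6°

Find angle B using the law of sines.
a/sin(A) = b/sin(B)  ⇒  sin(B) = b·sin(A)/a = 7.5·sin(49.6°)/9.0
sin(49.6°) ≈ 0.761538
sin(B) ≈ 7.5·0.761538/9.0 ≈ 5.71154/9.0 ≈ 0.634615
B = arcsin(0.634615) ≈ 39.3915°
(Since b ≤ a we need B ≤ A, so the obtuse alternative 180° − 39.3915° ≈ 140.609° is rejected.)

B = 39.39°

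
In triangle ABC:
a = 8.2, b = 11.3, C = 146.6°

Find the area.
Two sides and the included angle (SAS): A = ½·a·b·sin(C) = ½·8.2·11.3·sin(146.6°)
sin(146.6°) ≈ 0.550481
A ≈ ½·92.66·0.550481 = 46.33·0.550481 ≈ 25.5038

Area = 25.5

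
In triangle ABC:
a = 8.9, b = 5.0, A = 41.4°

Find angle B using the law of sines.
a/sin(A) = b/sin(B)  ⇒  sin(B) = b·sin(A)/a = 5.0·sin(41.4°)/8.9
sin(41.4°) ≈ 0.661312
sin(B) ≈ 5.0·0.661312/8.9 ≈ 3.30656/8.9 ≈ 0.371524
B = arcsin(0.371524) ≈ 21.8096°
(Since b ≤ a we need B ≤ A, so the obtuse alternative 180° − 21.8096° ≈ 158.19° is rejected.)

B = 21.81°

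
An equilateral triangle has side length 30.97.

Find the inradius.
r = Area/s with s the semi-perimeter.
Area = (√3/4)·30.97² = (√3/4)·959.1409 ≈ 0.433013·959.1409 ≈ 415.32
s = 3·30.97/2 = 46.455
r ≈ 415.32/46.455 ≈ 8.94027
(Equivalently r = side/(2√3) = 30.97/3.4641 ≈ 8.94027.)

r = 8.94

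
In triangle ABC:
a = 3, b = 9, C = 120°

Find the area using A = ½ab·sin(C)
A = ½·a·b·sin(C) = ½·3·9·sin(120°)
sin(120°) ≈ 0.866025
A ≈ ½·27·0.866025 = 13.5·0.866025 ≈ 11.6913

Area = 11.69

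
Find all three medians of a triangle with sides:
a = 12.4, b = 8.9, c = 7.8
Median formula: m_a = ½√(2b² + 2c² − a²) (and cyclically). a² = 153.76, b² = 79.21, c² = 60.84.
m_a = ½√(2·79.21 + 2·60.84 − 153.76) = ½√126.34 ≈ ½·11.2401 ≈ 5.62005
m_b = ½√(2·153.76 + 2·60.84 − 79.21) = ½√349.99 ≈ ½·18.708 ≈ 9.35401
m_c = ½√(2·153.76 + 2·79.21 − 60.84) = ½√405.1 ≈ ½·20.1271 ≈ 10.0635

m_a = 5.62, m_b = 9.354, m_c = 10.06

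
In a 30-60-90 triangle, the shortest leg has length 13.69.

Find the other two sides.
In a 30-60-90 triangle the sides are in ratio 1 : √3 : 2 (short leg : long leg : hypotenuse).
Long leg = 13.69·√3 ≈ 13.69·1.73205 ≈ 23.7118
Hypotenuse = 2·13.69 = 27.38

Long leg = 13.69√3 = 23.71, Hypotenuse = 27.38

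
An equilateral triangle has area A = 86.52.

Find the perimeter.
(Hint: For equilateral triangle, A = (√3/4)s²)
A = (√3/4)s²  ⇒  s² = 4A/√3 = 4·86.52/√3 = 346.08/1.73205 ≈ 199.809
s ≈ √199.809 ≈ 14.1354
Perimeter = 3s ≈ 3·14.1354 ≈ 42.4062

Perimeter = 42.41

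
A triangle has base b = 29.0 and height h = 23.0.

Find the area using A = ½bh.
A = ½·b·h = ½·29.0·23.0 = ½·667 = 333.5

Area = 333.5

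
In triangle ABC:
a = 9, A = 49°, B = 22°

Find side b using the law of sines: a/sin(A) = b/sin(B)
a/sin(A) = b/sin(B)  ⇒  b = a·sin(B)/sin(A) = 9·sin(22°)/sin(49°)
sin(22°) ≈ 0.374607, sin(49°) ≈ 0.75471
b ≈ 9·0.374607/0.75471 ≈ 3.37146/0.75471 ≈ 4.46723

b = 4.467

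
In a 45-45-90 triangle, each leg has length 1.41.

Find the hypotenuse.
In a 45-45-90 triangle the sides are in ratio 1 : 1 : √2, so hypotenuse = leg·√2.
Hypotenuse = 1.41·√2 ≈ 1.41·1.41421 ≈ 1.99404

Hypotenuse = 1.41√2 = 1.994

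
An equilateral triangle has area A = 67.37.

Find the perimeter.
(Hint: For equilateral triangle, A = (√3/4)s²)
A = (√3/4)s²  ⇒  s² = 4A/√3 = 4·67.37/√3 = 269.48/1.73205 ≈ 155.584
s ≈ √155.584 ≈ 12.4733
Perimeter = 3s ≈ 3·12.4733 ≈ 37.42

Perimeter = 37.42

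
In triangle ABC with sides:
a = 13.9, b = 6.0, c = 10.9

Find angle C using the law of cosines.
c² = a² + b² − 2ab·cos(C)  ⇒  cos(C) = (a² + b² − c²)/(2ab)
cos(C) = (13.9² + 6.0² − 10.9²)/(2·13.9·6.0) = (193.21 + 36 − 118.81)/166.8 = 110.4/166.8 ≈ 0.661871
C = arccos(0.661871) ≈ 48.5573°

C = 48.56°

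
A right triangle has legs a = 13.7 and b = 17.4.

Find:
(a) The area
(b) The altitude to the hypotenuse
(a) The legs are perpendicular, so Area = ½·a·b = ½·13.7·17.4 = ½·238.38 = 119.19
(b) Hypotenuse c = √(a² + b²) = √(187.69 + 302.76) = √490.45 ≈ 22.1461
    Area = ½·c·h_c  ⇒  h_c = 2·Area/c = 238.38/22.1461 ≈ 10.764

Area = 119.19, h_c = 10.76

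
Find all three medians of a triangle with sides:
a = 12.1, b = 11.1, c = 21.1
Median formula: m_a = ½√(2b² + 2c² − a²) (and cyclically). a² = 146.41, b² = 123.21, c² = 445.21.
m_a = ½√(2·123.21 + 2·445.21 − 146.41) = ½√990.43 ≈ ½·31.4711 ≈ 15.7355
m_b = ½√(2·146.41 + 2·445.21 − 123.21) = ½√1060.03 ≈ ½·32.5581 ≈ 16.2791
m_c = ½√(2·146.41 + 2·123.21 − 445.21) = ½√94.03 ≈ ½·9.69691 ≈ 4.84845

m_a = 15.74, m_b = 16.28, m_c = 4.848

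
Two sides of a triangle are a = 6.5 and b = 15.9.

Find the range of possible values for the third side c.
Triangle inequality: |a − b| < c < a + b
|a − b| = |6.5 − 15.9| = 9.4
a + b = 6.5 + 15.9 = 22.4

9.4 < c < 22.4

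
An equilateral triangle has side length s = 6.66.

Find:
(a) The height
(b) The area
(a) The height splits the triangle into two 30-60-90 halves: h = s·√3/2 = 6.66·1.73205/2 ≈ 11.5355/2 ≈ 5.76773
(b) Area = (√3/4)·s² = (√3/4)·6.66² = (√3/4)·44.3556 ≈ 0.433013·44.3556 ≈ 19.2065

Height = 5.768, Area = 19.21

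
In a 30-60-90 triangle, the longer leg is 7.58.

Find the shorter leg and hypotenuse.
In a 30-60-90 triangle the sides are in ratio 1 : √3 : 2, so short leg = long leg/√3 and hypotenuse = 2·(short leg).
Short leg = 7.58/√3 ≈ 7.58/1.73205 ≈ 4.37632
Hypotenuse = 2·4.37632 ≈ 8.75263

Short leg = 4.376, Hypotenuse = 8.753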